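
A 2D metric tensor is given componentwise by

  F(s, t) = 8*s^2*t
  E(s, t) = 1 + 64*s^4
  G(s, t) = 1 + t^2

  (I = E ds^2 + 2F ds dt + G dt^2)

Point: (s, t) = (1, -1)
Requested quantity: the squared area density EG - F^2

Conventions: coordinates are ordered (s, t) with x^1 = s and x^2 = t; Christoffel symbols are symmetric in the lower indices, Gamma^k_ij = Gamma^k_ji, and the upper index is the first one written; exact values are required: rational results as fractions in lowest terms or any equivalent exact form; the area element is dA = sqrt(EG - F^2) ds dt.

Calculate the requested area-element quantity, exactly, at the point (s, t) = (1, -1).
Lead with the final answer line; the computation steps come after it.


Answer: EG - F^2 = 66

E = 65, F = -8, G = 2; EG - F^2 = 66


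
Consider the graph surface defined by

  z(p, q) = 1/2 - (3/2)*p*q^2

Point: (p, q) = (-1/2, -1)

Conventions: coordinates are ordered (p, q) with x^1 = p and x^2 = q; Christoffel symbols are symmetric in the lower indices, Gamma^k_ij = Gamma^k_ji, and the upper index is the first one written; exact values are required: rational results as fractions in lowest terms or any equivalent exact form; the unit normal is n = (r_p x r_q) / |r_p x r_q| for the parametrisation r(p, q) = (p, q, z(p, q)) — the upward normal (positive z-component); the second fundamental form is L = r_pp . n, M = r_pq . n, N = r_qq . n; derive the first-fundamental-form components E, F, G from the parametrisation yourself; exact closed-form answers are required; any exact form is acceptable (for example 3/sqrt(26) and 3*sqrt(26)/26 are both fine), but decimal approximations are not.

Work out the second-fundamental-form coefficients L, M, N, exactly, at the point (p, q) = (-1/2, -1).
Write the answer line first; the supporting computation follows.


Answer: L = 0, M = 3*sqrt(22)/11, N = 3*sqrt(22)/22

z_p = -3/2, z_q = -3/2, z_pp = 0, z_pq = 3, z_qq = 3/2
E = 13/4, F = 9/4, G = 13/4; answer radicand W^2 = 11/2
unnormalised second-form numerators: l = 0, m = 3, n = 3/2; L = l/sqrt(11/2), and similarly M = m/sqrt(W^2), N = n/sqrt(W^2)


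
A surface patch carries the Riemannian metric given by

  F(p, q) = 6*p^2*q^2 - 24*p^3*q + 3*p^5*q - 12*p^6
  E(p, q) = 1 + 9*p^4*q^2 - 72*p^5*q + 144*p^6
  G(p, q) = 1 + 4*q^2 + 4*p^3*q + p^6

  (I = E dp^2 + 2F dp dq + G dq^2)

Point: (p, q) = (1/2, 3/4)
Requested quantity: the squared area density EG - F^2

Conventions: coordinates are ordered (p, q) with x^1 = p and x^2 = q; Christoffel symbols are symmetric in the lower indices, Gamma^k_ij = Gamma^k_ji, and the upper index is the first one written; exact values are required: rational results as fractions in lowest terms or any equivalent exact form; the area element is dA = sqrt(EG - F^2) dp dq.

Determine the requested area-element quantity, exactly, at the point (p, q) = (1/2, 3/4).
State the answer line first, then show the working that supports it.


Answer: EG - F^2 = 1157/256

E = 481/256, F = -195/128, G = 233/64; EG - F^2 = 1157/256


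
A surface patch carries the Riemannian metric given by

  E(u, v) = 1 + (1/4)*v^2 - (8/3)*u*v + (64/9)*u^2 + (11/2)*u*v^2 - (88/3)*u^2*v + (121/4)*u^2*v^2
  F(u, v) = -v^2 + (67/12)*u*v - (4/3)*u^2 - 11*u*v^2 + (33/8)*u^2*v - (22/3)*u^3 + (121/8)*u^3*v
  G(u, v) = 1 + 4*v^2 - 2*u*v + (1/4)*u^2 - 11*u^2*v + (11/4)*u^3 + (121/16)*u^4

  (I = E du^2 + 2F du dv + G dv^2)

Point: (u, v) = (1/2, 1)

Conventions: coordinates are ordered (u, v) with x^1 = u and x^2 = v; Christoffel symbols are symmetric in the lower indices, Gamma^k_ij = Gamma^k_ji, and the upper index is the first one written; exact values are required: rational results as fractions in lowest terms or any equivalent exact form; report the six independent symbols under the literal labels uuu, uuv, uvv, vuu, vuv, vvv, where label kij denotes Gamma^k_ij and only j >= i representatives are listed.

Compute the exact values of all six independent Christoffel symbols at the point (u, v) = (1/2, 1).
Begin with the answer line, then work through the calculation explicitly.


Answer: Gamma_uuu = 12512/13369, Gamma_uuv = 14352/13369, Gamma_uvv = -8832/13369, Gamma_vuu = -6936/13369, Gamma_vuv = -7956/13369, Gamma_vvv = 4896/13369

E = 673/144, F = -391/192, G = 545/256 at the point
E_u = 391/36, E_v = 299/24, F_u = 103/32, F_v = -1399/192, G_u = -221/32, G_v = 17/4
EG - F^2 = 13369/2304;  g^inv = (2304/13369) * [[545/256, 391/192], [391/192, 673/144]]
first-kind symbols [ij,l] = (1/2)(d_i g_jl + d_j g_il - d_l g_ij): [uu,u] = E_u/2 = 391/72, [uu,v] = F_u - E_v/2 = -289/96, [uv,u] = E_v/2 = 299/48, [uv,v] = G_u/2 = -221/64, [vv,u] = F_v - G_u/2 = -23/6, [vv,v] = G_v/2 = 17/8
Gamma^u_ij = (G*[ij,u] - F*[ij,v])/(EG - F^2), Gamma^v_ij = (E*[ij,v] - F*[ij,u])/(EG - F^2)


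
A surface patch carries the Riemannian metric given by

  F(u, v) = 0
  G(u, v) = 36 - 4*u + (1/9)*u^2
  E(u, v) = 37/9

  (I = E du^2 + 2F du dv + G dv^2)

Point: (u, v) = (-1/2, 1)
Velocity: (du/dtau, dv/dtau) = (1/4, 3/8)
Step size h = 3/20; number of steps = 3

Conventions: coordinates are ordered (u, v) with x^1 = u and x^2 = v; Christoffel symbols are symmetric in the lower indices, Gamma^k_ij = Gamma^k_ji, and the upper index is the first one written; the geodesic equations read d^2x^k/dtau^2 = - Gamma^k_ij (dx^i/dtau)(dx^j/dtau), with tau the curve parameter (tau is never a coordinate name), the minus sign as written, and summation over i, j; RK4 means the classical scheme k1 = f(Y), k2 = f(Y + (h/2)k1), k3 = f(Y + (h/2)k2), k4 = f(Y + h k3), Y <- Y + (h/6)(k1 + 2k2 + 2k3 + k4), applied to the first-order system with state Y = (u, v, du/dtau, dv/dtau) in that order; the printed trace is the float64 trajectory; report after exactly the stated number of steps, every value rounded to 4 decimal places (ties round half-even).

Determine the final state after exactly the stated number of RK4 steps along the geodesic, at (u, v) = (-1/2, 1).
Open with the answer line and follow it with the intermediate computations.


Answer: u = -0.3947, v = 1.1697, du/dtau = 0.2181, dv/dtau = 0.3793

f(Y) = (du/dtau, dv/dtau, -Gamma^u_ij Y'^i Y'^j, -Gamma^v_ij Y'^i Y'^j) with the Gammas evaluated at the stage position; h = 0.150000; intermediate values shown to 6 dp
step 0: u = -0.5000, v = 1.0000, du/dtau = 0.2500, dv/dtau = 0.3750
step 1:
  k1: at (u, v) = (-0.500000, 1.000000), (du/dtau, dv/dtau) = (0.250000, 0.375000); Gamma_uuu = 0.000000, Gamma_uuv = 0.000000, Gamma_uvv = 0.500000, Gamma_vuu = 0.000000, Gamma_vuv = -0.054054, Gamma_vvv = 0.000000; k1 = (0.250000, 0.375000, -0.070312, 0.010135)
  k2: at (u, v) = (-0.481250, 1.028125), (du/dtau, dv/dtau) = (0.244727, 0.375760); Gamma_uuu = 0.000000, Gamma_uuv = 0.000000, Gamma_uvv = 0.499493, Gamma_vuu = 0.000000, Gamma_vuv = -0.054109, Gamma_vvv = 0.000000; k2 = (0.244727, 0.375760, -0.070526, 0.009952)
  k3: at (u, v) = (-0.481646, 1.028182), (du/dtau, dv/dtau) = (0.244711, 0.375746); Gamma_uuu = 0.000000, Gamma_uuv = 0.000000, Gamma_uvv = 0.499504, Gamma_vuu = 0.000000, Gamma_vuv = -0.054108, Gamma_vvv = 0.000000; k3 = (0.244711, 0.375746, -0.070523, 0.009950)
  k4: at (u, v) = (-0.463293, 1.056362), (du/dtau, dv/dtau) = (0.239422, 0.376493); Gamma_uuu = 0.000000, Gamma_uuv = 0.000000, Gamma_uvv = 0.499008, Gamma_vuu = 0.000000, Gamma_vuv = -0.054162, Gamma_vvv = 0.000000; k4 = (0.239422, 0.376493, -0.070733, 0.009764)
  Y <- Y + (h/6)(k1 + 2k2 + 2k3 + k4): u = -0.4633, v = 1.0564, du/dtau = 0.2394, dv/dtau = 0.3765
step 2:
  k1: at (u, v) = (-0.463293, 1.056363), (du/dtau, dv/dtau) = (0.239421, 0.376493); Gamma_uuu = 0.000000, Gamma_uuv = 0.000000, Gamma_uvv = 0.499008, Gamma_vuu = 0.000000, Gamma_vuv = -0.054162, Gamma_vvv = 0.000000; k1 = (0.239421, 0.376493, -0.070733, 0.009764)
  k2: at (u, v) = (-0.445336, 1.084600), (du/dtau, dv/dtau) = (0.234116, 0.377225); Gamma_uuu = 0.000000, Gamma_uuv = 0.000000, Gamma_uvv = 0.498523, Gamma_vuu = 0.000000, Gamma_vuv = -0.054214, Gamma_vvv = 0.000000; k2 = (0.234116, 0.377225, -0.070939, 0.009576)
  k3: at (u, v) = (-0.445734, 1.084655), (du/dtau, dv/dtau) = (0.234101, 0.377211); Gamma_uuu = 0.000000, Gamma_uuv = 0.000000, Gamma_uvv = 0.498533, Gamma_vuu = 0.000000, Gamma_vuv = -0.054213, Gamma_vvv = 0.000000; k3 = (0.234101, 0.377211, -0.070935, 0.009575)
  k4: at (u, v) = (-0.428177, 1.112944), (du/dtau, dv/dtau) = (0.228781, 0.377929); Gamma_uuu = 0.000000, Gamma_uuv = 0.000000, Gamma_uvv = 0.498059, Gamma_vuu = 0.000000, Gamma_vuv = -0.054265, Gamma_vvv = 0.000000; k4 = (0.228781, 0.377929, -0.071138, 0.009384)
  Y <- Y + (h/6)(k1 + 2k2 + 2k3 + k4): u = -0.4282, v = 1.1129, du/dtau = 0.2288, dv/dtau = 0.3779
step 3:
  k1: at (u, v) = (-0.428177, 1.112945), (du/dtau, dv/dtau) = (0.228781, 0.377929); Gamma_uuu = 0.000000, Gamma_uuv = 0.000000, Gamma_uvv = 0.498059, Gamma_vuu = 0.000000, Gamma_vuv = -0.054265, Gamma_vvv = 0.000000; k1 = (0.228781, 0.377929, -0.071138, 0.009384)
  k2: at (u, v) = (-0.411018, 1.141290), (du/dtau, dv/dtau) = (0.223446, 0.378633); Gamma_uuu = 0.000000, Gamma_uuv = 0.000000, Gamma_uvv = 0.497595, Gamma_vuu = 0.000000, Gamma_vuv = -0.054315, Gamma_vvv = 0.000000; k2 = (0.223446, 0.378633, -0.071337, 0.009191)
  k3: at (u, v) = (-0.411418, 1.141342), (du/dtau, dv/dtau) = (0.223431, 0.378618); Gamma_uuu = 0.000000, Gamma_uuv = 0.000000, Gamma_uvv = 0.497606, Gamma_vuu = 0.000000, Gamma_vuv = -0.054314, Gamma_vvv = 0.000000; k3 = (0.223431, 0.378618, -0.071333, 0.009189)
  k4: at (u, v) = (-0.394662, 1.169738), (du/dtau, dv/dtau) = (0.218081, 0.379307); Gamma_uuu = 0.000000, Gamma_uuv = 0.000000, Gamma_uvv = 0.497153, Gamma_vuu = 0.000000, Gamma_vuv = -0.054364, Gamma_vvv = 0.000000; k4 = (0.218081, 0.379307, -0.071527, 0.008994)
  Y <- Y + (h/6)(k1 + 2k2 + 2k3 + k4): u = -0.3947, v = 1.1697, du/dtau = 0.2181, dv/dtau = 0.3793


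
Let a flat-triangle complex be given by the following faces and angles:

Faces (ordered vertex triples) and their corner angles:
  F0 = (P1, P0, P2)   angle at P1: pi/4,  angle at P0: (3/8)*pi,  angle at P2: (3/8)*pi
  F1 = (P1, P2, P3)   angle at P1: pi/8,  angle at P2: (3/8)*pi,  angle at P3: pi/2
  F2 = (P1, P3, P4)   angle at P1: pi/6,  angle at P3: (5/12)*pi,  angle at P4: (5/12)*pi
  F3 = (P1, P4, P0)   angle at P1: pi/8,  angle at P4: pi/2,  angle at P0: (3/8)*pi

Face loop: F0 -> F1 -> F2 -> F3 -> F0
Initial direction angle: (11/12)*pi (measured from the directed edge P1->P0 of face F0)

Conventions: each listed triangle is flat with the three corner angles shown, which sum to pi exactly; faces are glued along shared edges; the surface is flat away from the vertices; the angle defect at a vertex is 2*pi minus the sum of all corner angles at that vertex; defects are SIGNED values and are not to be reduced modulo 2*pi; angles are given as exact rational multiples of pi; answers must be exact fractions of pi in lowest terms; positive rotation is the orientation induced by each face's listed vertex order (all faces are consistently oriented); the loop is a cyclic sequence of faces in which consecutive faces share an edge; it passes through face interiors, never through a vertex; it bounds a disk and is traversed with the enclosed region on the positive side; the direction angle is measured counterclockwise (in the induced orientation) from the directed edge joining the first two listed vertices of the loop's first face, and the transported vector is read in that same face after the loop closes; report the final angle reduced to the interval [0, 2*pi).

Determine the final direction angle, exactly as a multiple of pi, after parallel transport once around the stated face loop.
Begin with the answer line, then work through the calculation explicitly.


Answer: final direction angle = pi/4

enclosed vertex P1: corner angles sum to (2/3)*pi, defect = 2*pi - (2/3)*pi = (4/3)*pi
summing the enclosed defects onto the initial angle, mod 2*pi in the induced orientation:
final angle = (11/12)*pi + (4/3)*pi = pi/4 (mod 2*pi)


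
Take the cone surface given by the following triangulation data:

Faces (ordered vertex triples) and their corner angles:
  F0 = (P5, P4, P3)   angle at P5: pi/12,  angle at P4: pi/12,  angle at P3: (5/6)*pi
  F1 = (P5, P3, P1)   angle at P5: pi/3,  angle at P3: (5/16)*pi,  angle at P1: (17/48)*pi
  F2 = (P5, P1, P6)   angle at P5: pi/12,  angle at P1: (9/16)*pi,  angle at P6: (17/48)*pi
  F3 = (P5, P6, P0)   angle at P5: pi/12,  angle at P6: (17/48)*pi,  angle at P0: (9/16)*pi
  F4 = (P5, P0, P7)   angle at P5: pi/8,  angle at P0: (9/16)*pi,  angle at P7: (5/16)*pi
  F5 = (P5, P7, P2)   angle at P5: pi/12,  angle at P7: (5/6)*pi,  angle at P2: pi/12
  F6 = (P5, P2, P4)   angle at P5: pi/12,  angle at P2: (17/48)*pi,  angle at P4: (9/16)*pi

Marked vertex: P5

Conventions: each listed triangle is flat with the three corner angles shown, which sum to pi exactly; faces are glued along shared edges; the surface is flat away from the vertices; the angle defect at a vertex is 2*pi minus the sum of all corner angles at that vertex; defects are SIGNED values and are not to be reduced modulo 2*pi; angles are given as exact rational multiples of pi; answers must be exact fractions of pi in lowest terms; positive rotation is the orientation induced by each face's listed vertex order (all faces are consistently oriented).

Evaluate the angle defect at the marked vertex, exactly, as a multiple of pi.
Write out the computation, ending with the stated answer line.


Sum of corner angles at P5: (7/8)*pi
defect = 2*pi - (7/8)*pi

Answer: defect(P5) = (9/8)*pi


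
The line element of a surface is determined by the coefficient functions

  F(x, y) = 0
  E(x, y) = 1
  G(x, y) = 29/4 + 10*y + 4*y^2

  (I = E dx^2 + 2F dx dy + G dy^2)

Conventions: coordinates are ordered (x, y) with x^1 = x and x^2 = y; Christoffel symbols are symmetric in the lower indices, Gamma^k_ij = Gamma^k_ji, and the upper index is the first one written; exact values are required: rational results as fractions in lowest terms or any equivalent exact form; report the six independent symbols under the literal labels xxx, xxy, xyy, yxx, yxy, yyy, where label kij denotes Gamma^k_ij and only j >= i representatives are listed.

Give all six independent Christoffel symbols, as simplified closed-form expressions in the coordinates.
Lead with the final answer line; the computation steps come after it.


Answer: Gamma_xxx = 0, Gamma_xxy = 0, Gamma_xyy = 0, Gamma_yxx = 0, Gamma_yxy = 0, Gamma_yyy = (16*y + 20)/(16*y^2 + 40*y + 29)

E = 1; F = 0; G = 29/4 + 10*y + 4*y^2
Gamma^k_ij = (1/2) g^{kl} (d_i g_jl + d_j g_il - d_l g_ij), with g^inv = (1/(EG-F^2)) [[G, -F], [-F, E]]
first partials: E_x = 0, E_y = 0, F_x = 0, F_y = 0, G_x = 0, G_y = 10 + 8*y
D = EG - F^2 = 29/4 + 10*y + 4*y^2
expanded: Gamma^x_xx = (G E_x - 2F F_x + F E_y)/(2D), Gamma^x_xy = (G E_y - F G_x)/(2D), Gamma^x_yy = (2G F_y - G G_x - F G_y)/(2D), Gamma^y_xx = (2E F_x - E E_y - F E_x)/(2D), Gamma^y_xy = (E G_x - F E_y)/(2D), Gamma^y_yy = (E G_y - 2F F_y + F G_x)/(2D); substitute and cancel common factors


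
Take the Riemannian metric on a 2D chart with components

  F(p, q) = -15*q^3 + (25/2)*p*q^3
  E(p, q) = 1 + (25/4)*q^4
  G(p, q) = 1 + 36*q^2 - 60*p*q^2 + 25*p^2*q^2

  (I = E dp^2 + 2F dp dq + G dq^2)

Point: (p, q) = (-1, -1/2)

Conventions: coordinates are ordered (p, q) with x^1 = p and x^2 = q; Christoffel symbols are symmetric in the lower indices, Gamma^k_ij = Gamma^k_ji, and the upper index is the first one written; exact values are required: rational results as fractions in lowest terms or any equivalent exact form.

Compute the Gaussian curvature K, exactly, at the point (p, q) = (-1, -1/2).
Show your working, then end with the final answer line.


E = 89/64, F = 55/16, G = 125/4, EG - F^2 = 2025/64 at the point
E_p = 0, E_q = -25/8, F_p = -25/16, F_q = -165/8, G_p = -55/2, G_q = -121
E_qq = 75/4, F_pq = 75/8, G_pp = 25/2
Apply the Brioschi formula K = (det M1 - det M2)/(EG - F^2)^2 over the derivative matrices of E, F, G.
M1 = [[-E_qq/2 + F_pq - G_pp/2, E_p/2, F_p - E_q/2], [F_q - G_p/2, E, F], [G_q/2, F, G]] = [[-25/4, 0, 0], [-55/8, 89/64, 55/16], [-121/2, 55/16, 125/4]]; det M1 = -50625/256
M2 = [[0, E_q/2, G_p/2], [E_q/2, E, F], [G_p/2, F, G]] = [[0, -25/16, -55/4], [-25/16, 89/64, 55/16], [-55/4, 55/16, 125/4]]; det M2 = -49025/256
det M1 - det M2 = -25/4; K = -25/4 / (2025/64)^2 = -1024/164025

Answer: K = -1024/164025


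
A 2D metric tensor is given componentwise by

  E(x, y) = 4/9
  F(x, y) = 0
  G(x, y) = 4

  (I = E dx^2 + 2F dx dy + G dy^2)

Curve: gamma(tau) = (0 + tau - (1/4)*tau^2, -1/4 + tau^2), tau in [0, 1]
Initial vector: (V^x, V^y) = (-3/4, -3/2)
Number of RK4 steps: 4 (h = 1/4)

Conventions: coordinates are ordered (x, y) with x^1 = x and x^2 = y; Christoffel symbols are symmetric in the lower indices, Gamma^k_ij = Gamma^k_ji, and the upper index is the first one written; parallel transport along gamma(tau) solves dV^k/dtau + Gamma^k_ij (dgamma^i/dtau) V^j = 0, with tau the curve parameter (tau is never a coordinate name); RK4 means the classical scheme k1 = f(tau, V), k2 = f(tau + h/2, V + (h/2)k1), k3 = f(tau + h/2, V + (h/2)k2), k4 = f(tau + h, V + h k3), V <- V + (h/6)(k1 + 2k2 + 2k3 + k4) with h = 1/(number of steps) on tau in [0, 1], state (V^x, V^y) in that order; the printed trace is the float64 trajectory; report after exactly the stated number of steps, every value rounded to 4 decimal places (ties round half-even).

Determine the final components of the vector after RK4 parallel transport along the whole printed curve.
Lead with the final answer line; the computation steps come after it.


Answer: V^x = -0.7500, V^y = -1.5000

gamma'(tau) = (1 - (1/2)*tau, 2*tau); f(tau, V)^k = -Gamma^k_ij(gamma(tau)) gamma'^i(tau) V^j; h = 1/4; intermediate values shown to 6 dp
curve data and Christoffel symbols at the stage parameters:
  tau = 0.000000: gamma = (0.000000, -0.250000), gamma' = (1.000000, 0.000000); Gamma_xxx = 0.000000, Gamma_xxy = 0.000000, Gamma_xyy = 0.000000, Gamma_yxx = 0.000000, Gamma_yxy = 0.000000, Gamma_yyy = 0.000000
  tau = 0.125000: gamma = (0.121094, -0.234375), gamma' = (0.937500, 0.250000); Gamma_xxx = 0.000000, Gamma_xxy = 0.000000, Gamma_xyy = 0.000000, Gamma_yxx = 0.000000, Gamma_yxy = 0.000000, Gamma_yyy = 0.000000
  tau = 0.250000: gamma = (0.234375, -0.187500), gamma' = (0.875000, 0.500000); Gamma_xxx = 0.000000, Gamma_xxy = 0.000000, Gamma_xyy = 0.000000, Gamma_yxx = 0.000000, Gamma_yxy = 0.000000, Gamma_yyy = 0.000000
  tau = 0.375000: gamma = (0.339844, -0.109375), gamma' = (0.812500, 0.750000); Gamma_xxx = 0.000000, Gamma_xxy = 0.000000, Gamma_xyy = 0.000000, Gamma_yxx = 0.000000, Gamma_yxy = 0.000000, Gamma_yyy = 0.000000
  tau = 0.500000: gamma = (0.437500, 0.000000), gamma' = (0.750000, 1.000000); Gamma_xxx = 0.000000, Gamma_xxy = 0.000000, Gamma_xyy = 0.000000, Gamma_yxx = 0.000000, Gamma_yxy = 0.000000, Gamma_yyy = 0.000000
  tau = 0.625000: gamma = (0.527344, 0.140625), gamma' = (0.687500, 1.250000); Gamma_xxx = 0.000000, Gamma_xxy = 0.000000, Gamma_xyy = 0.000000, Gamma_yxx = 0.000000, Gamma_yxy = 0.000000, Gamma_yyy = 0.000000
  tau = 0.750000: gamma = (0.609375, 0.312500), gamma' = (0.625000, 1.500000); Gamma_xxx = 0.000000, Gamma_xxy = 0.000000, Gamma_xyy = 0.000000, Gamma_yxx = 0.000000, Gamma_yxy = 0.000000, Gamma_yyy = 0.000000
  tau = 0.875000: gamma = (0.683594, 0.515625), gamma' = (0.562500, 1.750000); Gamma_xxx = 0.000000, Gamma_xxy = 0.000000, Gamma_xyy = 0.000000, Gamma_yxx = 0.000000, Gamma_yxy = 0.000000, Gamma_yyy = 0.000000
  tau = 1.000000: gamma = (0.750000, 0.750000), gamma' = (0.500000, 2.000000); Gamma_xxx = 0.000000, Gamma_xxy = 0.000000, Gamma_xyy = 0.000000, Gamma_yxx = 0.000000, Gamma_yxy = 0.000000, Gamma_yyy = 0.000000
step 0: V^x = -0.7500, V^y = -1.5000
step 1: k1 = (0.000000, 0.000000), k2 = (0.000000, 0.000000), k3 = (0.000000, 0.000000), k4 = (0.000000, 0.000000); V <- V + (h/6)(k1 + 2k2 + 2k3 + k4): V^x = -0.7500, V^y = -1.5000
step 2: k1 = (0.000000, 0.000000), k2 = (0.000000, 0.000000), k3 = (0.000000, 0.000000), k4 = (0.000000, 0.000000); V <- V + (h/6)(k1 + 2k2 + 2k3 + k4): V^x = -0.7500, V^y = -1.5000
step 3: k1 = (0.000000, 0.000000), k2 = (0.000000, 0.000000), k3 = (0.000000, 0.000000), k4 = (0.000000, 0.000000); V <- V + (h/6)(k1 + 2k2 + 2k3 + k4): V^x = -0.7500, V^y = -1.5000
step 4: k1 = (0.000000, 0.000000), k2 = (0.000000, 0.000000), k3 = (0.000000, 0.000000), k4 = (0.000000, 0.000000); V <- V + (h/6)(k1 + 2k2 + 2k3 + k4): V^x = -0.7500, V^y = -1.5000


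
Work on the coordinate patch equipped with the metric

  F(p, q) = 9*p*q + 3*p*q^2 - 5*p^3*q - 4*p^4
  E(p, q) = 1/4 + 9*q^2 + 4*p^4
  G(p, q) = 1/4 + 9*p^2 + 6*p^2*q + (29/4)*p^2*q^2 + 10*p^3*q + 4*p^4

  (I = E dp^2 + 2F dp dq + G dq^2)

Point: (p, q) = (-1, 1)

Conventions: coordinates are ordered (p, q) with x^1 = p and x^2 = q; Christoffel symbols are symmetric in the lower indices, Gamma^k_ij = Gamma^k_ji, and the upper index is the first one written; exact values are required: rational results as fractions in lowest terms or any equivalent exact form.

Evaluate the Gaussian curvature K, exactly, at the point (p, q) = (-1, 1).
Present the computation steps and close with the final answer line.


E = 53/4, F = -11, G = 33/2, EG - F^2 = 781/8 at the point
E_p = -16, E_q = 18, F_p = 13, F_q = -10, G_p = -61/2, G_q = 21/2
E_qq = 18, F_pq = 0, G_pp = 65/2
K follows from Brioschi's formula, (det M1 - det M2)/(EG - F^2)^2.
M1 = [[-E_qq/2 + F_pq - G_pp/2, E_p/2, F_p - E_q/2], [F_q - G_p/2, E, F], [G_q/2, F, G]] = [[-101/4, -8, 4], [21/4, 53/4, -11], [21/4, -11, 33/2]]; det M1 = -58217/32
M2 = [[0, E_q/2, G_p/2], [E_q/2, E, F], [G_p/2, F, G]] = [[0, 9, -61/4], [9, 53/4, -11], [-61/4, -11, 33/2]]; det M2 = -89501/64
det M1 - det M2 = -26933/64; K = -26933/64 / (781/8)^2 = -26933/609961

Answer: K = -26933/609961


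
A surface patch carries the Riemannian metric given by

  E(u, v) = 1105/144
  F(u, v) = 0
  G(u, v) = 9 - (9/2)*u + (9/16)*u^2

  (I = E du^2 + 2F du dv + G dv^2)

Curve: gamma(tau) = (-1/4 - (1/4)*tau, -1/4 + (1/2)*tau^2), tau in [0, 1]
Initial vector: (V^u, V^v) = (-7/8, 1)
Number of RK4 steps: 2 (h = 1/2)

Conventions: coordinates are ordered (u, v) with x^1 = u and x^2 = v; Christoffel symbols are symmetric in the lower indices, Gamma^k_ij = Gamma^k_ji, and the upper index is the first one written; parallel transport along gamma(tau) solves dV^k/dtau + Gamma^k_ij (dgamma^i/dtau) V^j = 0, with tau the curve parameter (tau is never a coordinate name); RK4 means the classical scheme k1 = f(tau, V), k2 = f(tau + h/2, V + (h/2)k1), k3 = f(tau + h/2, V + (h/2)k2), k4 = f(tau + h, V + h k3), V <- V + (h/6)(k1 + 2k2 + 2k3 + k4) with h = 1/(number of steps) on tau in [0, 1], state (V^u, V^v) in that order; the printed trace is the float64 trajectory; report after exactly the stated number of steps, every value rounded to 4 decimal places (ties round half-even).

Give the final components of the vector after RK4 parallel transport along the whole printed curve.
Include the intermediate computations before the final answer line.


gamma'(tau) = (-1/4, tau); f(tau, V)^k = -Gamma^k_ij(gamma(tau)) gamma'^i(tau) V^j; h = 1/2; intermediate values shown to 6 dp
curve data and Christoffel symbols at the stage parameters:
  tau = 0.000000: gamma = (-0.250000, -0.250000), gamma' = (-0.250000, 0.000000); Gamma_uuu = 0.000000, Gamma_uuv = 0.000000, Gamma_uvv = 0.311538, Gamma_vuu = 0.000000, Gamma_vuv = -0.235294, Gamma_vvv = 0.000000
  tau = 0.250000: gamma = (-0.312500, -0.218750), gamma' = (-0.250000, 0.250000); Gamma_uuu = 0.000000, Gamma_uuv = 0.000000, Gamma_uvv = 0.316120, Gamma_vuu = 0.000000, Gamma_vuv = -0.231884, Gamma_vvv = 0.000000
  tau = 0.500000: gamma = (-0.375000, -0.125000), gamma' = (-0.250000, 0.500000); Gamma_uuu = 0.000000, Gamma_uuv = 0.000000, Gamma_uvv = 0.320701, Gamma_vuu = 0.000000, Gamma_vuv = -0.228571, Gamma_vvv = 0.000000
  tau = 0.750000: gamma = (-0.437500, 0.031250), gamma' = (-0.250000, 0.750000); Gamma_uuu = 0.000000, Gamma_uuv = 0.000000, Gamma_uvv = 0.325283, Gamma_vuu = 0.000000, Gamma_vuv = -0.225352, Gamma_vvv = 0.000000
  tau = 1.000000: gamma = (-0.500000, 0.250000), gamma' = (-0.250000, 1.000000); Gamma_uuu = 0.000000, Gamma_uuv = 0.000000, Gamma_uvv = 0.329864, Gamma_vuu = 0.000000, Gamma_vuv = -0.222222, Gamma_vvv = 0.000000
step 0: V^u = -0.8750, V^v = 1.0000
step 1: k1 = (0.000000, -0.058824), k2 = (-0.077868, -0.107843), k3 = (-0.076899, -0.108261), k4 = (-0.151671, -0.158444); V <- V + (h/6)(k1 + 2k2 + 2k3 + k4): V^u = -0.9134, V^v = 0.9459
step 2: k1 = (-0.151672, -0.158443), k2 = (-0.221095, -0.211849), k3 = (-0.217837, -0.214030), k4 = (-0.276711, -0.273793); V <- V + (h/6)(k1 + 2k2 + 2k3 + k4): V^u = -1.0223, V^v = 0.8389

Answer: V^u = -1.0223, V^v = 0.8389


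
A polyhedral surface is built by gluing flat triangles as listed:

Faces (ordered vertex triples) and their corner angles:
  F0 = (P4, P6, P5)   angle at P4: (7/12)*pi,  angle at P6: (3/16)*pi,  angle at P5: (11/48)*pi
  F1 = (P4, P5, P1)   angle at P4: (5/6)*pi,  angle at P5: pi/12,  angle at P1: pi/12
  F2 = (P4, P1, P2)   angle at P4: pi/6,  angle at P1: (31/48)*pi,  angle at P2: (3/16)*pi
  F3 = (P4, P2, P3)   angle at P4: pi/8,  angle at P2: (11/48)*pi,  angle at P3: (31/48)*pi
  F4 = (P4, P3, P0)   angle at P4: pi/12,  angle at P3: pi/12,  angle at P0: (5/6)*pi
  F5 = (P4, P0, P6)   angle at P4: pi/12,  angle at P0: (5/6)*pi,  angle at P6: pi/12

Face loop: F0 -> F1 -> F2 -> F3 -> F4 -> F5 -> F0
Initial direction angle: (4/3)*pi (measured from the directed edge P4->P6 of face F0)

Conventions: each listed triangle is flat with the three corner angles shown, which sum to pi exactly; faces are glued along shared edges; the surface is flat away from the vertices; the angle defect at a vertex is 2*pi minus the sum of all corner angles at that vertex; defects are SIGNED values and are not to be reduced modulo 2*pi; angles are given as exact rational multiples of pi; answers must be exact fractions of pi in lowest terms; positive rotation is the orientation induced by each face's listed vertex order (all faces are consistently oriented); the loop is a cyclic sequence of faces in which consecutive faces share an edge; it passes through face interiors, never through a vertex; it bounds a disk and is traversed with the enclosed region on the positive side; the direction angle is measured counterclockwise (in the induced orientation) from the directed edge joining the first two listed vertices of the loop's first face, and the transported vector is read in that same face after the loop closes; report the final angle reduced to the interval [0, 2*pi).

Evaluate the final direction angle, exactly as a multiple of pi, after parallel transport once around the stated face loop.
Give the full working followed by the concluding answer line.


enclosed vertex P4: corner angles sum to (15/8)*pi, defect = 2*pi - (15/8)*pi = pi/8
the final direction is the initial angle plus the enclosed defects, taken mod 2*pi in the induced orientation
final angle = (4/3)*pi + pi/8 = (35/24)*pi (mod 2*pi)

Answer: final direction angle = (35/24)*pi


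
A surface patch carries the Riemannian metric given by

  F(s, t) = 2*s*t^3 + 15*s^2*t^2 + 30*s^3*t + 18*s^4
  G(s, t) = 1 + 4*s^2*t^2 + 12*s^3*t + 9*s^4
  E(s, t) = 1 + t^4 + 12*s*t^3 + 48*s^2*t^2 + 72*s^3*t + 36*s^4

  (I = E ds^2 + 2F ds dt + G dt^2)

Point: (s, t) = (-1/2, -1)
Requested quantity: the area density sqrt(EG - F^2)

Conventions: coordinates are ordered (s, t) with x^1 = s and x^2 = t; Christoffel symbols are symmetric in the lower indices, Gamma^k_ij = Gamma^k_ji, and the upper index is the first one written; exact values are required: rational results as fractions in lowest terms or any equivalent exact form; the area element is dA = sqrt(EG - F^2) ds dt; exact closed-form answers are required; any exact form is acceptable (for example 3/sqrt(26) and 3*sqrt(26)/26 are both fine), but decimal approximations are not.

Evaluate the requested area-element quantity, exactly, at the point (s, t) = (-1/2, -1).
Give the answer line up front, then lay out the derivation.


Answer: sqrt(EG - F^2) = 3*sqrt(61)/4

E = 125/4, F = 77/8, G = 65/16; EG - F^2 = 549/16


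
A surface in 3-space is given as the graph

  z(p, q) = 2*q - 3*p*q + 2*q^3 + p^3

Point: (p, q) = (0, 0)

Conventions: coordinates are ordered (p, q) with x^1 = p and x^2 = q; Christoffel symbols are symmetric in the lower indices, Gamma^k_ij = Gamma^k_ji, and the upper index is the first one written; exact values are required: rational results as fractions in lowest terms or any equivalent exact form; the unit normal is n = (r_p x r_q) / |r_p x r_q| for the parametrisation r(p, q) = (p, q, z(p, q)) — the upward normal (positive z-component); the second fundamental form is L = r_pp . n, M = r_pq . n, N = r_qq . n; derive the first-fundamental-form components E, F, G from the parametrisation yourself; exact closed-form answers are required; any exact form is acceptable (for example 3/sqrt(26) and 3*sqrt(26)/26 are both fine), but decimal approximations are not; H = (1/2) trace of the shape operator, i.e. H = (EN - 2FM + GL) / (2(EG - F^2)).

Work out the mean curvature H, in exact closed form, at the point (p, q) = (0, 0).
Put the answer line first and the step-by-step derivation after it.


Answer: H = 0

z_p = 0, z_q = 2, z_pp = 0, z_pq = -3, z_qq = 0
E = 1, F = 0, G = 5; answer radicand W^2 = 5
unnormalised second-form numerators: l = 0, m = -3, n = 0; L = l/sqrt(5), and similarly M = m/sqrt(W^2), N = n/sqrt(W^2)
H = (E*n - 2*F*m + G*l) / (2*(EG - F^2)*sqrt(W^2)); E*n - 2*F*m + G*l = 0, EG - F^2 = 5, so H = (0)/sqrt(5)


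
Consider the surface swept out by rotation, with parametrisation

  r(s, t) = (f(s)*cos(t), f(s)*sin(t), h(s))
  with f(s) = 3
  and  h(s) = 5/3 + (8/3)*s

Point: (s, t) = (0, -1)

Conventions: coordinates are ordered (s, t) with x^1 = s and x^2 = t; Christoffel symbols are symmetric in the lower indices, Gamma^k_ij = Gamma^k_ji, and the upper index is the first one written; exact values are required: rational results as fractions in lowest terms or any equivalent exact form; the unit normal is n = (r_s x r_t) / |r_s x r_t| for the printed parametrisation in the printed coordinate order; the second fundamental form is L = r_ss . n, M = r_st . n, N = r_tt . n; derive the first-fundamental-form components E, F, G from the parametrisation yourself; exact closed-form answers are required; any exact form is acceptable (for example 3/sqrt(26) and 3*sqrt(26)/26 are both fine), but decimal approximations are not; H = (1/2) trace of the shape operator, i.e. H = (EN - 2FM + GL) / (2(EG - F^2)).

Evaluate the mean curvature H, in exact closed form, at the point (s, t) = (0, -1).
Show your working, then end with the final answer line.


f = 3, f' = 0, f'' = 0, h' = 8/3, h'' = 0
E = 64/9, F = 0, G = 9; answer radicand W^2 = 64/9
unnormalised second-form numerators: l = 0, m = 0, n = 8; L = l/sqrt(64/9), and similarly M = m/sqrt(W^2), N = n/sqrt(W^2)
H = (E*n - 2*F*m + G*l) / (2*(EG - F^2)*sqrt(W^2)); E*n - 2*F*m + G*l = 512/9, EG - F^2 = 64, so H = (4/9)/sqrt(64/9)

Answer: H = 1/6


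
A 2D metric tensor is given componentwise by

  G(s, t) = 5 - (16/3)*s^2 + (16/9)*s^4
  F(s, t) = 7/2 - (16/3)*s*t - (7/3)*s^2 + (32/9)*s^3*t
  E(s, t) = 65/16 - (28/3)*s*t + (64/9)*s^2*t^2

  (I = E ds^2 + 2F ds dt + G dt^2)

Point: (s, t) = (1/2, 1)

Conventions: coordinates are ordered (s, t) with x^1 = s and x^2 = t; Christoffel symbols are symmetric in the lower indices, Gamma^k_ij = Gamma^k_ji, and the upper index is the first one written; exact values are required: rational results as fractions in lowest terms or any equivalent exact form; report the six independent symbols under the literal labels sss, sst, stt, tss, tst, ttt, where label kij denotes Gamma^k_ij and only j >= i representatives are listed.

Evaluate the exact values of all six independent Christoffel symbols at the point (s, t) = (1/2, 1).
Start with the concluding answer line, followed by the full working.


Answer: Gamma_sss = -160/569, Gamma_sst = -80/569, Gamma_stt = 0, Gamma_tss = -640/569, Gamma_tst = -320/569, Gamma_ttt = 0

E = 169/144, F = 25/36, G = 34/9 at the point
E_s = -20/9, E_t = -10/9, F_s = -5, F_t = -20/9, G_s = -40/9, G_t = 0
EG - F^2 = 569/144;  g^inv = (144/569) * [[34/9, -25/36], [-25/36, 169/144]]
first-kind symbols [ij,l] = (1/2)(d_i g_jl + d_j g_il - d_l g_ij): [ss,s] = E_s/2 = -10/9, [ss,t] = F_s - E_t/2 = -40/9, [st,s] = E_t/2 = -5/9, [st,t] = G_s/2 = -20/9, [tt,s] = F_t - G_s/2 = 0, [tt,t] = G_t/2 = 0
Gamma^s_ij = (G*[ij,s] - F*[ij,t])/(EG - F^2), Gamma^t_ij = (E*[ij,t] - F*[ij,s])/(EG - F^2)


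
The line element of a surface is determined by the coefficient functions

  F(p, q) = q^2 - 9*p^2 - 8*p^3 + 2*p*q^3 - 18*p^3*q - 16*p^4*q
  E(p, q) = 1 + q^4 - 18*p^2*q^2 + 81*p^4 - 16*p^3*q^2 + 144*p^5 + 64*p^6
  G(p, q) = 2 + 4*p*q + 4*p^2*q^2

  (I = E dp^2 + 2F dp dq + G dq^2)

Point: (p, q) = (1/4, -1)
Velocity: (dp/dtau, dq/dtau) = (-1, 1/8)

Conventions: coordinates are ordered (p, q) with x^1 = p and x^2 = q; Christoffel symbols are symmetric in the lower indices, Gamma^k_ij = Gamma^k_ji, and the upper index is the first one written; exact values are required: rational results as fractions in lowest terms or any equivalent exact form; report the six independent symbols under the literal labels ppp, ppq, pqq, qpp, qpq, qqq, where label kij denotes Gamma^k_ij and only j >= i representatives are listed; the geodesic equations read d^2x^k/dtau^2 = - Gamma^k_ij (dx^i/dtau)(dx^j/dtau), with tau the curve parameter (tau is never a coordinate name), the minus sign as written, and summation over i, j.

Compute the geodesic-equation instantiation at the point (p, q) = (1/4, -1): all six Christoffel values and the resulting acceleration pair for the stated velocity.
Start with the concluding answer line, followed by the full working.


Answer: Gamma_ppp = -32/23, Gamma_ppq = -32/69, Gamma_pqq = 8/69, Gamma_qpp = -256/115, Gamma_qpq = -256/345, Gamma_qqq = 64/345; accelerations (d^2p/dtau^2, d^2q/dtau^2) = (703/552, 703/345)

E = 281/256, F = 5/32, G = 5/4 at the point
E_p = -15/4, E_q = -5/4, F_p = -29/8, F_q = -27/32, G_p = -2, G_q = 1/2
EG - F^2 = 345/256;  g^inv = (256/345) * [[5/4, -5/32], [-5/32, 281/256]]
first-kind symbols [ij,l] = (1/2)(d_i g_jl + d_j g_il - d_l g_ij): [pp,p] = E_p/2 = -15/8, [pp,q] = F_p - E_q/2 = -3, [pq,p] = E_q/2 = -5/8, [pq,q] = G_p/2 = -1, [qq,p] = F_q - G_p/2 = 5/32, [qq,q] = G_q/2 = 1/4
Gamma^p_ij = (G*[ij,p] - F*[ij,q])/(EG - F^2), Gamma^q_ij = (E*[ij,q] - F*[ij,p])/(EG - F^2)
Gamma_ppp = -32/23, Gamma_ppq = -32/69, Gamma_pqq = 8/69, Gamma_qpp = -256/115, Gamma_qpq = -256/345, Gamma_qqq = 64/345
d^2p/dtau^2 = -(Gamma_ppp*(-1)^2 + 2*Gamma_ppq*(-1)*(1/8) + Gamma_pqq*(1/8)^2) = 703/552
d^2q/dtau^2 = -(Gamma_qpp*(-1)^2 + 2*Gamma_qpq*(-1)*(1/8) + Gamma_qqq*(1/8)^2) = 703/345


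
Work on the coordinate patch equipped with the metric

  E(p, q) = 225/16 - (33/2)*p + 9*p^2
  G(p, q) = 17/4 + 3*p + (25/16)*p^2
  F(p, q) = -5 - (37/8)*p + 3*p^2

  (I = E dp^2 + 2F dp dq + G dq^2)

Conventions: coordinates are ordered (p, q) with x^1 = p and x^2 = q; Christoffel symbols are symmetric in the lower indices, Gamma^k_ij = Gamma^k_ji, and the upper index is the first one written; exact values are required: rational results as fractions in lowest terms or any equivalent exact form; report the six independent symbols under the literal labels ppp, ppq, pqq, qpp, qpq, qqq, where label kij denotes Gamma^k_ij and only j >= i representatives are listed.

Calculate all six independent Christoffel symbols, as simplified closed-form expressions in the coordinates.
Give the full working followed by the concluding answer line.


E = 225/16 - (33/2)*p + 9*p^2; F = -5 - (37/8)*p + 3*p^2; G = 17/4 + 3*p + (25/16)*p^2
Gamma^k_ij = (1/2) g^{kl} (d_i g_jl + d_j g_il - d_l g_ij), with g^inv = (1/(EG-F^2)) [[G, -F], [-F, E]]
first partials: E_p = -33/2 + 18*p, E_q = 0, F_p = -37/8 + 6*p, F_q = 0, G_p = 3 + (25/8)*p, G_q = 0
D = EG - F^2 = 2225/64 - (1187/16)*p + (4949/256)*p^2 + (927/32)*p^3 + (81/16)*p^4
expanded: Gamma^p_pp = (G E_p - 2F F_p + F E_q)/(2D), Gamma^p_pq = (G E_q - F G_p)/(2D), Gamma^p_qq = (2G F_q - G G_p - F G_q)/(2D), Gamma^q_pp = (2E F_p - E E_q - F E_p)/(2D), Gamma^q_pq = (E G_p - F E_q)/(2D), Gamma^q_qq = (E G_q - 2F F_q + F G_p)/(2D); substitute and cancel common factors

Answer: Gamma_ppp = (-1008*p^3 + 14268*p^2 + 5660*p - 14896)/(1296*p^4 + 7416*p^3 + 4949*p^2 - 18992*p + 8900), Gamma_ppq = (-1200*p^3 + 698*p^2 + 3776*p + 1920)/(1296*p^4 + 7416*p^3 + 4949*p^2 - 18992*p + 8900), Gamma_pqq = (-625*p^3 - 1800*p^2 - 2852*p - 1632)/(1296*p^4 + 7416*p^3 + 4949*p^2 - 18992*p + 8900), Gamma_qpp = (6912*p^3 - 19008*p^2 + 42888*p - 27210)/(1296*p^4 + 7416*p^3 + 4949*p^2 - 18992*p + 8900), Gamma_qpq = (3600*p^3 - 3144*p^2 - 711*p + 5400)/(1296*p^4 + 7416*p^3 + 4949*p^2 - 18992*p + 8900), Gamma_qqq = (1200*p^3 - 698*p^2 - 3776*p - 1920)/(1296*p^4 + 7416*p^3 + 4949*p^2 - 18992*p + 8900)


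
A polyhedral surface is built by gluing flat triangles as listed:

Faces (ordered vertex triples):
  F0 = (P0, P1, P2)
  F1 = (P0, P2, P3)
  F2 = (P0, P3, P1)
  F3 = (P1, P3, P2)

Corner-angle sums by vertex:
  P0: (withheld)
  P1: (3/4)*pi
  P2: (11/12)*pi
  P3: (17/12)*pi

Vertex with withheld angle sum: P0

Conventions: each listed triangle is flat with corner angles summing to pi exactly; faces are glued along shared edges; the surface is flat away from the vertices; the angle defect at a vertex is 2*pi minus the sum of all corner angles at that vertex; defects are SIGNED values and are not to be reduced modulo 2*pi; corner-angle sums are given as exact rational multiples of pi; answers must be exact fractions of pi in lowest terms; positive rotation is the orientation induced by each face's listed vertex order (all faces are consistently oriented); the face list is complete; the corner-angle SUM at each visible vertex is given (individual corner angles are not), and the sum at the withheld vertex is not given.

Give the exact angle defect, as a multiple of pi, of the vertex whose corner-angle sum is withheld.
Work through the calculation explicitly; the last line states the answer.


V = 4, E = 6, F = 4; chi = V - E + F = 2
Gauss-Bonnet: total defect = 2*pi*chi = 4*pi; visible defects sum to (35/12)*pi

Answer: defect(P0) = (13/12)*pi


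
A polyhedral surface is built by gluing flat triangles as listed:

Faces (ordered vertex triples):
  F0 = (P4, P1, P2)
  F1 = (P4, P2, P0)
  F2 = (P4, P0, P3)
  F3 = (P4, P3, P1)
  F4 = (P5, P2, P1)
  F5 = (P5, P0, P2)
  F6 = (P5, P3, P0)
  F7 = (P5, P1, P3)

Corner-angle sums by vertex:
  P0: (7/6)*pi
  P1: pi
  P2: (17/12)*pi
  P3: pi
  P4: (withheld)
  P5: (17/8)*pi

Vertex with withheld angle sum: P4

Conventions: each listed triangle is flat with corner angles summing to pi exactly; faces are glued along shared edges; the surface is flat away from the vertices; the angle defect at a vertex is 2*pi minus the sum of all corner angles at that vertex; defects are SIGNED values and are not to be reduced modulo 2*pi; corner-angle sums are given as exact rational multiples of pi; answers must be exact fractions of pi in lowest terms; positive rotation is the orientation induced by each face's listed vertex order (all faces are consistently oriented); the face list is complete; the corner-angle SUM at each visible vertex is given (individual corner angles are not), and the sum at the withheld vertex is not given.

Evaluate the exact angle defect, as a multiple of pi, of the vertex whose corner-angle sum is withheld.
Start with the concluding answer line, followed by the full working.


Answer: defect(P4) = (17/24)*pi

V = 6, E = 12, F = 8; chi = V - E + F = 2
Gauss-Bonnet: total defect = 2*pi*chi = 4*pi; visible defects sum to (79/24)*pi


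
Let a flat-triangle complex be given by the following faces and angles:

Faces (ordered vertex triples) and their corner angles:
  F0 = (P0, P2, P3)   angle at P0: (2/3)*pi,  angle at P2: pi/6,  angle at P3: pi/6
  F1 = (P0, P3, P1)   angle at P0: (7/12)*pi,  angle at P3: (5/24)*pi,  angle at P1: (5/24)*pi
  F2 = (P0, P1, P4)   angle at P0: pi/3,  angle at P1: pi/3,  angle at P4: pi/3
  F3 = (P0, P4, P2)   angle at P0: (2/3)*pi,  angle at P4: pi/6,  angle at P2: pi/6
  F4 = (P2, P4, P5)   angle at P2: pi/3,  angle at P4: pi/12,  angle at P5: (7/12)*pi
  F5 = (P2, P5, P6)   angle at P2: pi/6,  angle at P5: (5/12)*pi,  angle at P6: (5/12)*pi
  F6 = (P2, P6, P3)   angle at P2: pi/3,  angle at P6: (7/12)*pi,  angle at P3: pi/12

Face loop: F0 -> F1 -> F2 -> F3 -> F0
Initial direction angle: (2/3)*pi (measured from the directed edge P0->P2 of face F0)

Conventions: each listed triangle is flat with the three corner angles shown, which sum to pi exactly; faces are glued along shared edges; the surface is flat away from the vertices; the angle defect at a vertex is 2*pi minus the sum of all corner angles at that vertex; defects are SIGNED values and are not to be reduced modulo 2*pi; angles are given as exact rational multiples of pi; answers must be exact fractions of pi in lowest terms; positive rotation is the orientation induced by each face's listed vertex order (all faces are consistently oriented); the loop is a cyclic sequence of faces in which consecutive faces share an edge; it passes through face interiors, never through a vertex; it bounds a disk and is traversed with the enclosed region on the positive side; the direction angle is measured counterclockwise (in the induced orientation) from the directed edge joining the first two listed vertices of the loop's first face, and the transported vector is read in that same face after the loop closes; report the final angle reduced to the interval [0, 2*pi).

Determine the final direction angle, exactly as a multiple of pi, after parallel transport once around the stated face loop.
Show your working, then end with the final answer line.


enclosed vertex P0: corner angles sum to (9/4)*pi, defect = 2*pi - (9/4)*pi = -pi/4
the rotation equals the total enclosed defect, so the final angle is initial + defects (mod 2*pi)
final angle = (2/3)*pi - pi/4 = (5/12)*pi (mod 2*pi)

Answer: final direction angle = (5/12)*pi
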